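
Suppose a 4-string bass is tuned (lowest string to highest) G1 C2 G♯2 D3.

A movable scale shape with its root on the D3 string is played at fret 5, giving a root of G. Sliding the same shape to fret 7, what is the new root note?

Moving from fret 5 to fret 7 shifts the root by 2 semitones.
G up 2 semitones is A.

A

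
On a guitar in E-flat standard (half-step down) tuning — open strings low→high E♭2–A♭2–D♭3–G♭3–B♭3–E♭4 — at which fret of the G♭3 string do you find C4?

C4 is 6 semitones above the open G♭3 (Gb–G–Ab–A–Bb–B–C), so it sits at fret 6.

6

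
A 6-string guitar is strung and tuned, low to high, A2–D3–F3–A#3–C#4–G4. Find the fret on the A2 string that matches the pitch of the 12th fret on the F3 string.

20

Fret 12 on F3 is MIDI 53 + 12 = 65 (F4). On the A2 string (open MIDI 45), that pitch is 65 − 45 = fret 20.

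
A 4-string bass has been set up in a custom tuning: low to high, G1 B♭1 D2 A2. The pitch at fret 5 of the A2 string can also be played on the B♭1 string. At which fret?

A2 at fret 5 is A2 + 5 semitones = D3.
The open B♭1 string is 11 semitones below the open A2, so the same pitch on the B♭1 string lies at fret 5 + 11 = 16.

16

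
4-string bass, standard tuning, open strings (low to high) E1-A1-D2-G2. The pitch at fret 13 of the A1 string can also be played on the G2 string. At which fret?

Fret 13 on A1 is MIDI 33 + 13 = 46 (A#2). On the G2 string (open MIDI 43), that pitch is 46 − 43 = fret 3.

3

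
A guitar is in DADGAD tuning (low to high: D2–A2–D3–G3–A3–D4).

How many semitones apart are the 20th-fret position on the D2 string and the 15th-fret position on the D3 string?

D2 at fret 20 → A#3 (MIDI 58); D3 at fret 15 → F4 (MIDI 65).
58 − 65 = -7, so the two pitches are 7 semitones apart, with F4 the higher.

7 semitones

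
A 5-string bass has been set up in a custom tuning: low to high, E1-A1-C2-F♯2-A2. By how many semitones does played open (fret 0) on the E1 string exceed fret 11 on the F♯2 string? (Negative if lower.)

E1 at fret 0 → E1 (MIDI 28); F♯2 at fret 11 → F3 (MIDI 53).
28 − 53 = -25, so the two pitches are 25 semitones apart.

-25 semitones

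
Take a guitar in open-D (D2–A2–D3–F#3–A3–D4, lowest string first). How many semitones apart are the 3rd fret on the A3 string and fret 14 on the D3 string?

4 semitones

A3 at fret 3 → C4 (MIDI 60); D3 at fret 14 → E4 (MIDI 64).
60 − 64 = -4, so the two pitches are 4 semitones apart, with E4 the higher.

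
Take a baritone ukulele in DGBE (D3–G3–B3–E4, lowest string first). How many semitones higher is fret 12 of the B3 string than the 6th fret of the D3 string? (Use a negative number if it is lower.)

15 semitones

B3 at fret 12 → B4 (MIDI 71); D3 at fret 6 → G♯3 (MIDI 56).
71 − 56 = 15, so the two pitches are 15 semitones apart.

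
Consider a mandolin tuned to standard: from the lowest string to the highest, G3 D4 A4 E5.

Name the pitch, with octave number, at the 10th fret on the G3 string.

The open G3 string plus 10 semitones: G–G#–A–A#–…–D#–E–F.
The walk passes from B into C once, so the octave number goes from 3 to 4.

F4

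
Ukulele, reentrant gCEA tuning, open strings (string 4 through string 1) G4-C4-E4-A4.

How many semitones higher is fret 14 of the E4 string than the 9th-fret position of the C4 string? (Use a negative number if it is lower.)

9 semitones

E4 at fret 14 → F#5 (MIDI 78); C4 at fret 9 → A4 (MIDI 69).
78 − 69 = 9, so the two pitches are 9 semitones apart.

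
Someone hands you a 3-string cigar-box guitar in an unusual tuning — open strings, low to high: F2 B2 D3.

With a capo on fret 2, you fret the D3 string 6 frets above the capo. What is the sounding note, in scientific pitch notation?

The capo raises the open D3 by 2 semitones to E3; fretting 6 more gives D3 + 2 + 6 = D3 + 8 semitones = Bb3.
(Also written A#.)

Bb3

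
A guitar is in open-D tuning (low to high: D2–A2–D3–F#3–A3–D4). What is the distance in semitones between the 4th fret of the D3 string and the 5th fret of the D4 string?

D3 at fret 4 → F#3 (MIDI 54); D4 at fret 5 → G4 (MIDI 67).
54 − 67 = -13, so the two pitches are 13 semitones apart, with G4 the higher.

13 semitones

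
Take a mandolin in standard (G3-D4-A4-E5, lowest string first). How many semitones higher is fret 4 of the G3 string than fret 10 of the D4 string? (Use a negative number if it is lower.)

G3 at fret 4 → B3 (MIDI 59); D4 at fret 10 → C5 (MIDI 72).
59 − 72 = -13, so the two pitches are 13 semitones apart.

-13 semitones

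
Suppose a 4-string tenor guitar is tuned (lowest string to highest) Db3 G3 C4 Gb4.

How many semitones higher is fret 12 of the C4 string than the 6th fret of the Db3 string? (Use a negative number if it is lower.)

C4 at fret 12 → C5 (MIDI 72); Db3 at fret 6 → G3 (MIDI 55).
72 − 55 = 17, so the two pitches are 17 semitones apart.

17 semitones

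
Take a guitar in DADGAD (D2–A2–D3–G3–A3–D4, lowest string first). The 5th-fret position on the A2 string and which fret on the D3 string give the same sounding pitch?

Fret 5 on A2 is MIDI 45 + 5 = 50 (D3). On the D3 string (open MIDI 50), that pitch is 50 − 50 = fret 0.

0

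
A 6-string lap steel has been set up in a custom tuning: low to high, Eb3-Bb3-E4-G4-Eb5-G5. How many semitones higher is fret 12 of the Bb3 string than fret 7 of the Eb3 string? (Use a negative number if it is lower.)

Bb3 at fret 12 → Bb4 (MIDI 70); Eb3 at fret 7 → Bb3 (MIDI 58).
70 − 58 = 12, so the two pitches are 12 semitones apart.

12 semitones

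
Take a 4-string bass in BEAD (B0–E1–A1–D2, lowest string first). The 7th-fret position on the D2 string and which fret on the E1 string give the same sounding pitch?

Fret 7 on D2 is MIDI 38 + 7 = 45 (A2). On the E1 string (open MIDI 28), that pitch is 45 − 28 = fret 17.

17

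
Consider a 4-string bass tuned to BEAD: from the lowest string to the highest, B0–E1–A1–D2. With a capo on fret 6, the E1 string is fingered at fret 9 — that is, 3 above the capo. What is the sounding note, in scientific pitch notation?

C#2

The capo raises the open E1 by 6 semitones to A#1; fretting 3 more gives E1 + 6 + 3 = E1 + 9 semitones = C#2.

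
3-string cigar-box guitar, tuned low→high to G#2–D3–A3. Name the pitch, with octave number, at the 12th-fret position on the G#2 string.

The open G#2 string plus 12 semitones: G#–A–A#–B–…–F#–G–G#.
The walk passes from B into C once, so the octave number goes from 2 to 3.

G#3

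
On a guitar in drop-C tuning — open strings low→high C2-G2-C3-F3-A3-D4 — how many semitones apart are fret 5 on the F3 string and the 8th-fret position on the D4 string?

12 semitones

F3 at fret 5 → A#3 (MIDI 58); D4 at fret 8 → A#4 (MIDI 70).
58 − 70 = -12, so the two pitches are 12 semitones apart, with A#4 the higher.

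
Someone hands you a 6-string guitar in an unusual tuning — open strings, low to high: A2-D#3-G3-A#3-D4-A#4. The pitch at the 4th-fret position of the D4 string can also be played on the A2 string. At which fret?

D4 at fret 4 is D4 + 4 semitones = F#4.
The open A2 string is 17 semitones below the open D4, so the same pitch on the A2 string lies at fret 4 + 17 = 21.

21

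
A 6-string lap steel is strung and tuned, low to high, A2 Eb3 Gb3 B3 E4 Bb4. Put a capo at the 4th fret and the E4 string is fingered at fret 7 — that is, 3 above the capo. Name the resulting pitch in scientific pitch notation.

B4

The capo raises the open E4 by 4 semitones to Ab4; fretting 3 more gives E4 + 4 + 3 = E4 + 7 semitones = B4.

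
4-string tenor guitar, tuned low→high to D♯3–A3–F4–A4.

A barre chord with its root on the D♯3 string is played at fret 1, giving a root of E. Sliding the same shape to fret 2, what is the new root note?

F

Moving from fret 1 to fret 2 shifts the root by 1 semitone.
E up 1 semitone is F.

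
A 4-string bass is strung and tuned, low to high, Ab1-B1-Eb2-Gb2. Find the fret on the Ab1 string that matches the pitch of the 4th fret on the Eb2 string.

Eb2 at fret 4 is Eb2 + 4 semitones = G2.
The open Ab1 string is 7 semitones below the open Eb2, so the same pitch on the Ab1 string lies at fret 4 + 7 = 11.

11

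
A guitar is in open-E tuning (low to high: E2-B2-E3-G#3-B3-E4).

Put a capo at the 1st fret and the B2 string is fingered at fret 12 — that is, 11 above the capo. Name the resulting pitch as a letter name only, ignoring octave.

The capo raises the open B2 by 1 semitone to C3; fretting 11 more gives B2 + 1 + 11 = B2 + 12 semitones, landing on B.

B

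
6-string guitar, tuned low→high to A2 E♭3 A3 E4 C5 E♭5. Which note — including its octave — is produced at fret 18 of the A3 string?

E♭5

A3 is MIDI 57. Adding 18 gives 75, which is E♭5.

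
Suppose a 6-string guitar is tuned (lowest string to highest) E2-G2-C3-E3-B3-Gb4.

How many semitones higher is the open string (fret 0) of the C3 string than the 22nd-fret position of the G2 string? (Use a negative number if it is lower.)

-17 semitones

C3 at fret 0 → C3 (MIDI 48); G2 at fret 22 → F4 (MIDI 65).
48 − 65 = -17, so the two pitches are 17 semitones apart.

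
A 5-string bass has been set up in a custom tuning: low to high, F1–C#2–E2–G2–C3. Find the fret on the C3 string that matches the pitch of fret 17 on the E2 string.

9

Fret 17 on E2 is MIDI 40 + 17 = 57 (A3). On the C3 string (open MIDI 48), that pitch is 57 − 48 = fret 9.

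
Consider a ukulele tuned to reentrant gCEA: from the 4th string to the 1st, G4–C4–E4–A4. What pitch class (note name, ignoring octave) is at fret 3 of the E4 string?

The open E4 string plus 3 semitones: E–F–F#–G.

G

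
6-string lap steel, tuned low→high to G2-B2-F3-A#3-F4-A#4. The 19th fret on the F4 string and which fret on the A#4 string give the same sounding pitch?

F4 at fret 19 is F4 + 19 semitones = C6.
The open A#4 string is 5 semitones above the open F4, so the same pitch on the A#4 string lies at fret 19 − 5 = 14.

14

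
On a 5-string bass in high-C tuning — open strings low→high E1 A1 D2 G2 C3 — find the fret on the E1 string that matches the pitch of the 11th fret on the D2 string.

21

D2 at fret 11 is D2 + 11 semitones = C#3.
The open E1 string is 10 semitones below the open D2, so the same pitch on the E1 string lies at fret 11 + 10 = 21.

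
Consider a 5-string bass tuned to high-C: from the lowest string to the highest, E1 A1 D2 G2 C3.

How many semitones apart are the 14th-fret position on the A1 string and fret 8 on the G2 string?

A1 at fret 14 → B2 (MIDI 47); G2 at fret 8 → D♯3 (MIDI 51).
47 − 51 = -4, so the two pitches are 4 semitones apart, with D♯3 the higher.

4 semitones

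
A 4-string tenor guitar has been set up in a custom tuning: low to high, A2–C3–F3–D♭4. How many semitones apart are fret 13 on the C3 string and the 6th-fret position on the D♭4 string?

6 semitones

C3 at fret 13 → D♭4 (MIDI 61); D♭4 at fret 6 → G4 (MIDI 67).
61 − 67 = -6, so the two pitches are 6 semitones apart, with G4 the higher.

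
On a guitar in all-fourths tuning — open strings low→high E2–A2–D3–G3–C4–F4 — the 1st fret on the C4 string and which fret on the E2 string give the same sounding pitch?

Fret 1 on C4 is MIDI 60 + 1 = 61 (C#4). On the E2 string (open MIDI 40), that pitch is 61 − 40 = fret 21.

21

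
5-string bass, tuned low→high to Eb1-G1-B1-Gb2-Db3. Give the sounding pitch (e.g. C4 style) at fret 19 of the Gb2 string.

Db4

The open Gb2 string plus 19 semitones: Gb–G–Ab–A–…–B–C–Db.
The walk passes from B into C 2 times, so the octave number goes from 2 to 4.
(Equivalently spelled C#4.)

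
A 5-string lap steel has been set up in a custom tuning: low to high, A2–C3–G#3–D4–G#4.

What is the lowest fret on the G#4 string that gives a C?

4

From G#4, count semitones up the chromatic scale until reaching C: G#–A–A#–B–C — 4 steps.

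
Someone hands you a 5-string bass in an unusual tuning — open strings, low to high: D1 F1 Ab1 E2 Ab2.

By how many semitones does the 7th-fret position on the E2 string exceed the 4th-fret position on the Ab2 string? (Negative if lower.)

E2 at fret 7 → B2 (MIDI 47); Ab2 at fret 4 → C3 (MIDI 48).
47 − 48 = -1, so the two pitches are 1 semitone apart.

-1 semitone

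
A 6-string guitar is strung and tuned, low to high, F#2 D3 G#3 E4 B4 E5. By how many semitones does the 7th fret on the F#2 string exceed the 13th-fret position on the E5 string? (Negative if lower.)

-40 semitones

F#2 at fret 7 → C#3 (MIDI 49); E5 at fret 13 → F6 (MIDI 89).
49 − 89 = -40, so the two pitches are 40 semitones apart.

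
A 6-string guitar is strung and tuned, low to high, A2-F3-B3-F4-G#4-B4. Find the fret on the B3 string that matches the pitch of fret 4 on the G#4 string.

G#4 at fret 4 is G#4 + 4 semitones = C5.
The open B3 string is 9 semitones below the open G#4, so the same pitch on the B3 string lies at fret 4 + 9 = 13.

13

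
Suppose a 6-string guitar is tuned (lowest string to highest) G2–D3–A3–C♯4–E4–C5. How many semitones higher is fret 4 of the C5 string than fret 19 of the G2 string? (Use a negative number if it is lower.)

C5 at fret 4 → E5 (MIDI 76); G2 at fret 19 → D4 (MIDI 62).
76 − 62 = 14, so the two pitches are 14 semitones apart.

14 semitones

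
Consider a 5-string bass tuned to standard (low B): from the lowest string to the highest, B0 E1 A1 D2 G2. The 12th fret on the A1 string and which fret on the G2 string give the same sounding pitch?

Fret 12 on A1 is MIDI 33 + 12 = 45 (A2). On the G2 string (open MIDI 43), that pitch is 45 − 43 = fret 2.

2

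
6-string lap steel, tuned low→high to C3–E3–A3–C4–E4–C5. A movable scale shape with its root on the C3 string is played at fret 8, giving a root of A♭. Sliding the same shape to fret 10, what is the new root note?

B♭

Moving from fret 8 to fret 10 shifts the root by 2 semitones.
A♭ up 2 semitones is B♭.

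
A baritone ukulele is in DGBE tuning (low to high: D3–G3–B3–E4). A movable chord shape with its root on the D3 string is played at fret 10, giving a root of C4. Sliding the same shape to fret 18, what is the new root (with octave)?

Moving from fret 10 to fret 18 shifts the root by 8 semitones.
C4 up 8 semitones is G#4.

G#4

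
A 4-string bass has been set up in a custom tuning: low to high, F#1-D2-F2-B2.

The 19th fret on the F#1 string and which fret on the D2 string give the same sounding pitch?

11

F#1 at fret 19 is F#1 + 19 semitones = C#3.
The open D2 string is 8 semitones above the open F#1, so the same pitch on the D2 string lies at fret 19 − 8 = 11.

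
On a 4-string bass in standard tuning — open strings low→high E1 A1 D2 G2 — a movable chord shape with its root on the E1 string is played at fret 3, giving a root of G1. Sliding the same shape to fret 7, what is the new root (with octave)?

B1

Moving from fret 3 to fret 7 shifts the root by 4 semitones.
G1 up 4 semitones is B1.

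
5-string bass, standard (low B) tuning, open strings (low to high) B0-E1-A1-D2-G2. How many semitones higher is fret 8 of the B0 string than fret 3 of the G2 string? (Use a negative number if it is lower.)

-15 semitones

B0 at fret 8 → G1 (MIDI 31); G2 at fret 3 → A♯2 (MIDI 46).
31 − 46 = -15, so the two pitches are 15 semitones apart.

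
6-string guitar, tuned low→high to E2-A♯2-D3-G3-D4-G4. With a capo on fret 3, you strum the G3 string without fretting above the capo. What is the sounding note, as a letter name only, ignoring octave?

A♯

The capo raises the open G3 by 3 semitones to A♯3; fretting 0 more gives G3 + 3 + 0 = G3 + 3 semitones, landing on A♯.
(Also written B♭.)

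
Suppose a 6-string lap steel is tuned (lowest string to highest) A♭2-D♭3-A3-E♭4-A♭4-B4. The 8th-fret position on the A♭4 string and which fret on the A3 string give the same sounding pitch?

19

A♭4 at fret 8 is A♭4 + 8 semitones = E5.
The open A3 string is 11 semitones below the open A♭4, so the same pitch on the A3 string lies at fret 8 + 11 = 19.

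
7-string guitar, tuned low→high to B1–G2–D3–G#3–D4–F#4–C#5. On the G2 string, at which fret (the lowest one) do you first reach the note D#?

From G2, count semitones up the chromatic scale until reaching D#: G–G#–A–A#–B–C–C#–D–D# — 8 steps.

8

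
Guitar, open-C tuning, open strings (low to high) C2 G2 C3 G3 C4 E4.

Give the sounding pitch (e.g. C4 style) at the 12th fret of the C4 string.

C5

C4 is MIDI 60. Adding 12 gives 72, which is C5.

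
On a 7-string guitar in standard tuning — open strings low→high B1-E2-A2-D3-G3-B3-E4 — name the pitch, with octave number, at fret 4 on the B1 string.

The open B1 string plus 4 semitones: B–C–C#–D–D#.
The walk passes from B into C once, so the octave number goes from 1 to 2.
(Equivalently spelled Eb2.)

D#2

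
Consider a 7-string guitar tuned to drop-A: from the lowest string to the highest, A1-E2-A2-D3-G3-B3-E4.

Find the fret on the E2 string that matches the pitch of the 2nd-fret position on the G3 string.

17

Fret 2 on G3 is MIDI 55 + 2 = 57 (A3). On the E2 string (open MIDI 40), that pitch is 57 − 40 = fret 17.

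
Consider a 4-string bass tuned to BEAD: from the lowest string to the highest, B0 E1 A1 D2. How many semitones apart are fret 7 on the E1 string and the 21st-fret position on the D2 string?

24 semitones

E1 at fret 7 → B1 (MIDI 35); D2 at fret 21 → B3 (MIDI 59).
35 − 59 = -24, so the two pitches are 24 semitones apart, with B3 the higher.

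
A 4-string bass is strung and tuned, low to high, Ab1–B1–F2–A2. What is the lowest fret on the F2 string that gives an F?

0

From F2, count semitones up the chromatic scale until reaching F: F — 0 steps.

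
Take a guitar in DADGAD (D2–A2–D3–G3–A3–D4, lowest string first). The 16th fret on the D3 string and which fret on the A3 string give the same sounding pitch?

9

D3 at fret 16 is D3 + 16 semitones = F#4.
The open A3 string is 7 semitones above the open D3, so the same pitch on the A3 string lies at fret 16 − 7 = 9.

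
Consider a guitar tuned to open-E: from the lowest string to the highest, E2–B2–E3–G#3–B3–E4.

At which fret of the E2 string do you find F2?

F2 is 1 semitone above the open E2 (E–F), so it sits at fret 1.

1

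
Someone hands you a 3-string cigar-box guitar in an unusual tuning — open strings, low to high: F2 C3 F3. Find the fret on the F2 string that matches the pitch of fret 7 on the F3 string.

19

Fret 7 on F3 is MIDI 53 + 7 = 60 (C4). On the F2 string (open MIDI 41), that pitch is 60 − 41 = fret 19.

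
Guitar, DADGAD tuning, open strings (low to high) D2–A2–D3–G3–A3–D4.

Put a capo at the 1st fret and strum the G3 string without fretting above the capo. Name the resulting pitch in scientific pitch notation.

G#3

The capo raises the open G3 by 1 semitone to G#3; fretting 0 more gives G3 + 1 + 0 = G3 + 1 semitone = G#3.
(Also written Ab.)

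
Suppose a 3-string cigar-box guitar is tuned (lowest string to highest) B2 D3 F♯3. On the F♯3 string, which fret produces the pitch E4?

E4 is 10 semitones above the open F♯3 (F#–G–G#–A–…–D–D#–E), so it sits at fret 10.

10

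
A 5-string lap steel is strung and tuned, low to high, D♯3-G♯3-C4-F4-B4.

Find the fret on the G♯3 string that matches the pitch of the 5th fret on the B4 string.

Fret 5 on B4 is MIDI 71 + 5 = 76 (E5). On the G♯3 string (open MIDI 56), that pitch is 76 − 56 = fret 20.

20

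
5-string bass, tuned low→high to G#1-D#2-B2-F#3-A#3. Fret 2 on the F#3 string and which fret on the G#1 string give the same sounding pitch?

F#3 at fret 2 is F#3 + 2 semitones = G#3.
The open G#1 string is 22 semitones below the open F#3, so the same pitch on the G#1 string lies at fret 2 + 22 = 24.

24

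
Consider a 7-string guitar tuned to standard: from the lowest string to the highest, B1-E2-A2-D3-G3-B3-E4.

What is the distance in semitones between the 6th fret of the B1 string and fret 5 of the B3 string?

B1 at fret 6 → F2 (MIDI 41); B3 at fret 5 → E4 (MIDI 64).
41 − 64 = -23, so the two pitches are 23 semitones apart, with E4 the higher.

23 semitones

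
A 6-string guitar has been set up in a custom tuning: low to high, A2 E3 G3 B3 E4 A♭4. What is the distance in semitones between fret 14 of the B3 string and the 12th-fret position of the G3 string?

B3 at fret 14 → D♭5 (MIDI 73); G3 at fret 12 → G4 (MIDI 67).
73 − 67 = 6, so the two pitches are 6 semitones apart, with D♭5 the higher.

6 semitones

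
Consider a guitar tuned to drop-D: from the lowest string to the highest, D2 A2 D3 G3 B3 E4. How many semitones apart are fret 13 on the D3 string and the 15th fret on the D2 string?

10 semitones

D3 at fret 13 → D♯4 (MIDI 63); D2 at fret 15 → F3 (MIDI 53).
63 − 53 = 10, so the two pitches are 10 semitones apart, with D♯4 the higher.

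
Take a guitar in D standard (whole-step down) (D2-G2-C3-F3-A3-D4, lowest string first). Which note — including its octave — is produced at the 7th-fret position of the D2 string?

The open D2 string plus 7 semitones: D–D#–E–F–F#–G–G#–A.
No B→C boundary is crossed, so the octave stays at 2.

A2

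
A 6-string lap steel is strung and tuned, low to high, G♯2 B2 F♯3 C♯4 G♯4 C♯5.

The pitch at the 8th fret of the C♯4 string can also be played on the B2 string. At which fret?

C♯4 at fret 8 is C♯4 + 8 semitones = A4.
The open B2 string is 14 semitones below the open C♯4, so the same pitch on the B2 string lies at fret 8 + 14 = 22.

22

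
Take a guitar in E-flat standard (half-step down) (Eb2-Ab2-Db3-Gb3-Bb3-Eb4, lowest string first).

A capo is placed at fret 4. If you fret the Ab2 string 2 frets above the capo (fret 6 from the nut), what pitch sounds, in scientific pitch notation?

The capo raises the open Ab2 by 4 semitones to C3; fretting 2 more gives Ab2 + 4 + 2 = Ab2 + 6 semitones = D3.

D3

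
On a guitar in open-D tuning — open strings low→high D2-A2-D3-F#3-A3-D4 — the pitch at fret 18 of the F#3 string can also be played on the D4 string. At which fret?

10

F#3 at fret 18 is F#3 + 18 semitones = C5.
The open D4 string is 8 semitones above the open F#3, so the same pitch on the D4 string lies at fret 18 − 8 = 10.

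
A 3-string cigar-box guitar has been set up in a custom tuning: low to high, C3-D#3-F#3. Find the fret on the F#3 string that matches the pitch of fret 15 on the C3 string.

C3 at fret 15 is C3 + 15 semitones = D#4.
The open F#3 string is 6 semitones above the open C3, so the same pitch on the F#3 string lies at fret 15 − 6 = 9.

9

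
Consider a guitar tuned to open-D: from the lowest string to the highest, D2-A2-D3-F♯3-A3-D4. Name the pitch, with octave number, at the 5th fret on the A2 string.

A2 is MIDI 45. Adding 5 gives 50, which is D3.

D3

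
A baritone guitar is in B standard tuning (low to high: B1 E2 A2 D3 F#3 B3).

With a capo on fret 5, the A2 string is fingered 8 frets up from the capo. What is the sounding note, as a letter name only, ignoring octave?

A#

The capo raises the open A2 by 5 semitones to D3; fretting 8 more gives A2 + 5 + 8 = A2 + 13 semitones, landing on A#.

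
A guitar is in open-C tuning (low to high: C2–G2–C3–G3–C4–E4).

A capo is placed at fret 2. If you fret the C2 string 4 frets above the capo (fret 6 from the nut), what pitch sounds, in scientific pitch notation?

The capo raises the open C2 by 2 semitones to D2; fretting 4 more gives C2 + 2 + 4 = C2 + 6 semitones = F#2.

F#2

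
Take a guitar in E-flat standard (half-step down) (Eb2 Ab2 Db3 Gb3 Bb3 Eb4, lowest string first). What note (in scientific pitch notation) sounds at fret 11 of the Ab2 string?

G3

Each fret is one semitone, so Ab2 + 11 = G3.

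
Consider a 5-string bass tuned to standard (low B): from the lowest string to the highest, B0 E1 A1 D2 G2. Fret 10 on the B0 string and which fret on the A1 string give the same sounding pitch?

0

B0 at fret 10 is B0 + 10 semitones = A1.
The open A1 string is 10 semitones above the open B0, so the same pitch on the A1 string lies at fret 10 − 10 = 0.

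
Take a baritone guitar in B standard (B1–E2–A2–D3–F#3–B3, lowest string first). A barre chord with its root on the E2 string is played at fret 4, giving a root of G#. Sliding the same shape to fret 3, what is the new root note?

Moving from fret 4 to fret 3 shifts the root by -1 semitone.
G# down 1 semitone is G.

G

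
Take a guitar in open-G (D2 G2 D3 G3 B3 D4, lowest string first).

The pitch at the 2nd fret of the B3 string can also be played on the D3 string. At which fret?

B3 at fret 2 is B3 + 2 semitones = C#4.
The open D3 string is 9 semitones below the open B3, so the same pitch on the D3 string lies at fret 2 + 9 = 11.

11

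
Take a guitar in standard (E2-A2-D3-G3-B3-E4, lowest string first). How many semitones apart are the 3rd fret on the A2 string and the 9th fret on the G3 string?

16 semitones

A2 at fret 3 → C3 (MIDI 48); G3 at fret 9 → E4 (MIDI 64).
48 − 64 = -16, so the two pitches are 16 semitones apart, with E4 the higher.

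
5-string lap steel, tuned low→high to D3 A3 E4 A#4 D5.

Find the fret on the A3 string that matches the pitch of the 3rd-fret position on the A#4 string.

A#4 at fret 3 is A#4 + 3 semitones = C#5.
The open A3 string is 13 semitones below the open A#4, so the same pitch on the A3 string lies at fret 3 + 13 = 16.

16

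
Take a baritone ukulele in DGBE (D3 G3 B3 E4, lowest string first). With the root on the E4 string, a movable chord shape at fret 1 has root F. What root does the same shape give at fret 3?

Moving from fret 1 to fret 3 shifts the root by 2 semitones.
F up 2 semitones is G.

G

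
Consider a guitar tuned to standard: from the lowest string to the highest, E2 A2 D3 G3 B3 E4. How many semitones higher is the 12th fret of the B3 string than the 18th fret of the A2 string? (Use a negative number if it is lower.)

8 semitones

B3 at fret 12 → B4 (MIDI 71); A2 at fret 18 → D#4 (MIDI 63).
71 − 63 = 8, so the two pitches are 8 semitones apart.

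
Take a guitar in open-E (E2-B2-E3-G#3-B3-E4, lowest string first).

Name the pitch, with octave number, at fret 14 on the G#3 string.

A#4

Each fret is one semitone, so G#3 + 14 = A#4.
(Equivalently spelled Bb4.)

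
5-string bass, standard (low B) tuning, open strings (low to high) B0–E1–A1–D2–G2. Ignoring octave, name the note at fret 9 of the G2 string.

E

G2 is MIDI 43. Adding 9 gives 52; 52 mod 12 = 4, i.e. E.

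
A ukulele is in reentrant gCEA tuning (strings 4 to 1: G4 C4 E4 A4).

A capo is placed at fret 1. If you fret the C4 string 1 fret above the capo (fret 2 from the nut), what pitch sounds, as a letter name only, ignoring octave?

The capo raises the open C4 by 1 semitone to C♯4; fretting 1 more gives C4 + 1 + 1 = C4 + 2 semitones, landing on D.

D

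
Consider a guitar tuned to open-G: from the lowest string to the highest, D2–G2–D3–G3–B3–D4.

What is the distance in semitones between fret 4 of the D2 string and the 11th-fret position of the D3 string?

19 semitones

D2 at fret 4 → F#2 (MIDI 42); D3 at fret 11 → C#4 (MIDI 61).
42 − 61 = -19, so the two pitches are 19 semitones apart, with C#4 the higher.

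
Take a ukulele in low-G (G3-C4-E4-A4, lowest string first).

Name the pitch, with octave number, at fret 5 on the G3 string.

Each fret is one semitone, so G3 + 5 = C4.

C4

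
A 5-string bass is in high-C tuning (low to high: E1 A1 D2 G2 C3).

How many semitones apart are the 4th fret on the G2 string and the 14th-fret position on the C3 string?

15 semitones

G2 at fret 4 → B2 (MIDI 47); C3 at fret 14 → D4 (MIDI 62).
47 − 62 = -15, so the two pitches are 15 semitones apart, with D4 the higher.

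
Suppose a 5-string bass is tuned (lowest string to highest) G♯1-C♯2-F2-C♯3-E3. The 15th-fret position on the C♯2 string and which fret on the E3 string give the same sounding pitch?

0

Fret 15 on C♯2 is MIDI 37 + 15 = 52 (E3). On the E3 string (open MIDI 52), that pitch is 52 − 52 = fret 0.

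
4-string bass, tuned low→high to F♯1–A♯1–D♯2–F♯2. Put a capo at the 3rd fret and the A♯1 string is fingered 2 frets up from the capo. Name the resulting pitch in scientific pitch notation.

The capo raises the open A♯1 by 3 semitones to C♯2; fretting 2 more gives A♯1 + 3 + 2 = A♯1 + 5 semitones = D♯2.

D♯2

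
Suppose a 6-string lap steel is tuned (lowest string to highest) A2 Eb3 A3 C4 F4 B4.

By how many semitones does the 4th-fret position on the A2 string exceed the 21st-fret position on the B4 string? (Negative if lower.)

A2 at fret 4 → Db3 (MIDI 49); B4 at fret 21 → Ab6 (MIDI 92).
49 − 92 = -43, so the two pitches are 43 semitones apart.

-43 semitones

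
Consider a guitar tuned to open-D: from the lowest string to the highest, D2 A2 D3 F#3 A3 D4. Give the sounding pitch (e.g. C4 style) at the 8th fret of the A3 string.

A3 is MIDI 57. Adding 8 gives 65, which is F4.

F4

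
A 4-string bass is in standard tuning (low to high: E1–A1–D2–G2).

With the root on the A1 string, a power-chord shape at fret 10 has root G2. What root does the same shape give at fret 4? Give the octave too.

Moving from fret 10 to fret 4 shifts the root by -6 semitones.
G2 down 6 semitones is C♯2.

C♯2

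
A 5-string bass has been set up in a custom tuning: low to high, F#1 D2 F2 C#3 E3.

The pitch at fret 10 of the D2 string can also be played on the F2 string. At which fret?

Fret 10 on D2 is MIDI 38 + 10 = 48 (C3). On the F2 string (open MIDI 41), that pitch is 48 − 41 = fret 7.

7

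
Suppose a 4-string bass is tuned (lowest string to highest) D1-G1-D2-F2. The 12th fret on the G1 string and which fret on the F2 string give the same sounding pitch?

G1 at fret 12 is G1 + 12 semitones = G2.
The open F2 string is 10 semitones above the open G1, so the same pitch on the F2 string lies at fret 12 − 10 = 2.

2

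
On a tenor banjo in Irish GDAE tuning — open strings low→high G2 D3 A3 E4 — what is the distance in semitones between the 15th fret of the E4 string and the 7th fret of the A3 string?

E4 at fret 15 → G5 (MIDI 79); A3 at fret 7 → E4 (MIDI 64).
79 − 64 = 15, so the two pitches are 15 semitones apart, with G5 the higher.

15 semitones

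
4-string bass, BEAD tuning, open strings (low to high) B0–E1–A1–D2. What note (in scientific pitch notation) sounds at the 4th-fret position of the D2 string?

F#2

D2 is MIDI 38. Adding 4 gives 42, which is F#2.
(Equivalently spelled Gb2.)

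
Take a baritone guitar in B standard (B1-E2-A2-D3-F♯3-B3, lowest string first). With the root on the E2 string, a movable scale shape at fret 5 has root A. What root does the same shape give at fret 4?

Moving from fret 5 to fret 4 shifts the root by -1 semitone.
A down 1 semitone is G♯.

G♯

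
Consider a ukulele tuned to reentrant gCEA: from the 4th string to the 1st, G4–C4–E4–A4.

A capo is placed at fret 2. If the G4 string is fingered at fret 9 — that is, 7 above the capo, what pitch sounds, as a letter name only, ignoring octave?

E

The capo raises the open G4 by 2 semitones to A4; fretting 7 more gives G4 + 2 + 7 = G4 + 9 semitones, landing on E.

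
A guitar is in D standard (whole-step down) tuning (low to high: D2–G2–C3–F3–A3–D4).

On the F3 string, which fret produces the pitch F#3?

1

F#3 is 1 semitone above the open F3 (F–F#), so it sits at fret 1.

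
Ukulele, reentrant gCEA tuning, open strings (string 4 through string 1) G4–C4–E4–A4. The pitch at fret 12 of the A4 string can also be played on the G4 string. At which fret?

A4 at fret 12 is A4 + 12 semitones = A5.
The open G4 string is 2 semitones below the open A4, so the same pitch on the G4 string lies at fret 12 + 2 = 14.

14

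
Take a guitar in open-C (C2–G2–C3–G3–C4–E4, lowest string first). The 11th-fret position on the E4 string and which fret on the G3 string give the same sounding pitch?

E4 at fret 11 is E4 + 11 semitones = D#5.
The open G3 string is 9 semitones below the open E4, so the same pitch on the G3 string lies at fret 11 + 9 = 20.

20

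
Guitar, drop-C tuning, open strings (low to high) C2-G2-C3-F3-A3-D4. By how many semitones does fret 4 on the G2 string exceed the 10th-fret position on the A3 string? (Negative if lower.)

G2 at fret 4 → B2 (MIDI 47); A3 at fret 10 → G4 (MIDI 67).
47 − 67 = -20, so the two pitches are 20 semitones apart.

-20 semitones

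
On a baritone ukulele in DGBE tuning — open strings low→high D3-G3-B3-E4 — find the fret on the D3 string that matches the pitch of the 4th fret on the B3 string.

B3 at fret 4 is B3 + 4 semitones = D#4.
The open D3 string is 9 semitones below the open B3, so the same pitch on the D3 string lies at fret 4 + 9 = 13.

13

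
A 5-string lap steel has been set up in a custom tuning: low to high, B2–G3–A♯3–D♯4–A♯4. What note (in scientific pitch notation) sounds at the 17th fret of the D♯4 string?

G♯5

Each fret is one semitone, so D♯4 + 17 = G♯5.
(Equivalently spelled A♭5.)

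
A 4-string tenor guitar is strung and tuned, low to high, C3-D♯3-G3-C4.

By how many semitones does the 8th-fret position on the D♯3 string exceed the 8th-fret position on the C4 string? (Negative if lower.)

-9 semitones

D♯3 at fret 8 → B3 (MIDI 59); C4 at fret 8 → G♯4 (MIDI 68).
59 − 68 = -9, so the two pitches are 9 semitones apart.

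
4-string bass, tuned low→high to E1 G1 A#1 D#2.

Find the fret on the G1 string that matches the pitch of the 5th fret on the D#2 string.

13

D#2 at fret 5 is D#2 + 5 semitones = G#2.
The open G1 string is 8 semitones below the open D#2, so the same pitch on the G1 string lies at fret 5 + 8 = 13.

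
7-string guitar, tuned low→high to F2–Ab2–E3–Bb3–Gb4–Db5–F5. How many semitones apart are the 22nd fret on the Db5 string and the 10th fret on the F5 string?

Db5 at fret 22 → B6 (MIDI 95); F5 at fret 10 → Eb6 (MIDI 87).
95 − 87 = 8, so the two pitches are 8 semitones apart, with B6 the higher.

8 semitones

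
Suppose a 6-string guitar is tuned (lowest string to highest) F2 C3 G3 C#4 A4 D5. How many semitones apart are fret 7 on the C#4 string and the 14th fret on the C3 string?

6 semitones

C#4 at fret 7 → G#4 (MIDI 68); C3 at fret 14 → D4 (MIDI 62).
68 − 62 = 6, so the two pitches are 6 semitones apart, with G#4 the higher.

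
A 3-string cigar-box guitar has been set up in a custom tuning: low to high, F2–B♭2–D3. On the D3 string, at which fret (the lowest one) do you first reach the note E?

2

From D3, count semitones up the chromatic scale until reaching E: D–Eb–E — 2 steps.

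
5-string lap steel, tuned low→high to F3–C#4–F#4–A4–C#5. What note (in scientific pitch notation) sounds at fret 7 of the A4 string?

A4 is MIDI 69. Adding 7 gives 76, which is E5.

E5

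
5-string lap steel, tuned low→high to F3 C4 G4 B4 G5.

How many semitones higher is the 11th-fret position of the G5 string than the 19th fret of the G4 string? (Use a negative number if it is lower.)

4 semitones

G5 at fret 11 → Gb6 (MIDI 90); G4 at fret 19 → D6 (MIDI 86).
90 − 86 = 4, so the two pitches are 4 semitones apart.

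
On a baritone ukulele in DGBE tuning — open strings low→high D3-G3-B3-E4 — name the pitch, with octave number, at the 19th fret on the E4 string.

The open E4 string plus 19 semitones: E–F–F#–G–…–A–A#–B.
The walk passes from B into C once, so the octave number goes from 4 to 5.

B5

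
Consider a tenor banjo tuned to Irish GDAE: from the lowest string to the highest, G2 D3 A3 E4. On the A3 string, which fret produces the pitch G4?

G4 is 10 semitones above the open A3 (A–A#–B–C–…–F–F#–G), so it sits at fret 10.

10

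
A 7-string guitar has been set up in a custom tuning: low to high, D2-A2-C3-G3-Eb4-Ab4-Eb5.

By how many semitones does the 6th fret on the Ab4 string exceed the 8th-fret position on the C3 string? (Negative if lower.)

18 semitones

Ab4 at fret 6 → D5 (MIDI 74); C3 at fret 8 → Ab3 (MIDI 56).
74 − 56 = 18, so the two pitches are 18 semitones apart.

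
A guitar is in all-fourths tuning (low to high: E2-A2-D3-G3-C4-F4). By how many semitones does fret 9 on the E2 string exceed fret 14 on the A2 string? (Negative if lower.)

E2 at fret 9 → C♯3 (MIDI 49); A2 at fret 14 → B3 (MIDI 59).
49 − 59 = -10, so the two pitches are 10 semitones apart.

-10 semitones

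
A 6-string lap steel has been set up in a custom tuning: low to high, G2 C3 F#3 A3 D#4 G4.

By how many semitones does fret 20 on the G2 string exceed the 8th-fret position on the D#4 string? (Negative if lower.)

G2 at fret 20 → D#4 (MIDI 63); D#4 at fret 8 → B4 (MIDI 71).
63 − 71 = -8, so the two pitches are 8 semitones apart.

-8 semitones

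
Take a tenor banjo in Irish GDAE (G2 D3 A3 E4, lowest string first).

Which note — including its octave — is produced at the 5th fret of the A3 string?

Each fret is one semitone, so A3 + 5 = D4.

D4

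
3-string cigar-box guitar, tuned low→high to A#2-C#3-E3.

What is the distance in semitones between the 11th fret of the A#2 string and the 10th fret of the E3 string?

5 semitones

A#2 at fret 11 → A3 (MIDI 57); E3 at fret 10 → D4 (MIDI 62).
57 − 62 = -5, so the two pitches are 5 semitones apart, with D4 the higher.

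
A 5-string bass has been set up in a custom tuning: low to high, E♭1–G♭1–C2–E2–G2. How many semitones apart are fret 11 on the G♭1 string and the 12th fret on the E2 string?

11 semitones

G♭1 at fret 11 → F2 (MIDI 41); E2 at fret 12 → E3 (MIDI 52).
41 − 52 = -11, so the two pitches are 11 semitones apart, with E3 the higher.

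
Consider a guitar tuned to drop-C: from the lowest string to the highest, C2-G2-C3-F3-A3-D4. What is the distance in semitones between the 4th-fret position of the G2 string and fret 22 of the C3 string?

G2 at fret 4 → B2 (MIDI 47); C3 at fret 22 → A♯4 (MIDI 70).
47 − 70 = -23, so the two pitches are 23 semitones apart, with A♯4 the higher.

23 semitones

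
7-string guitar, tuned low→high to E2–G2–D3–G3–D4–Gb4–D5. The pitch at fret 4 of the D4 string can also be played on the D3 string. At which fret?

16

D4 at fret 4 is D4 + 4 semitones = Gb4.
The open D3 string is 12 semitones below the open D4, so the same pitch on the D3 string lies at fret 4 + 12 = 16.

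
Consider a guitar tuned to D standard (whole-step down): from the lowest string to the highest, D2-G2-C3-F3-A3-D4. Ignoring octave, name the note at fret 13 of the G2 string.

The open G2 string plus 13 semitones: G–G#–A–A#–…–F#–G–G#.
(Equivalently spelled Ab.)

G#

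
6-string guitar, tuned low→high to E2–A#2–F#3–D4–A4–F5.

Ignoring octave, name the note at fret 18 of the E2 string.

Each fret is one semitone, so E2 + 18 = A#.
(Equivalently spelled Bb.)

A#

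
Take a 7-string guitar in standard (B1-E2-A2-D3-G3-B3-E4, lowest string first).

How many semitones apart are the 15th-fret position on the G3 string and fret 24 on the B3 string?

13 semitones

G3 at fret 15 → A#4 (MIDI 70); B3 at fret 24 → B5 (MIDI 83).
70 − 83 = -13, so the two pitches are 13 semitones apart, with B5 the higher.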